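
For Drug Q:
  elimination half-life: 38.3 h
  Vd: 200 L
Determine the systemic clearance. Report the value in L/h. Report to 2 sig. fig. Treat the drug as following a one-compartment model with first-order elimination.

k = ln2 / t½ = 0.693147 / 38.3 = 0.01810 h⁻¹
CL = k × Vd = 0.01810 × 200 = 3.620 L/h

3.6 L/h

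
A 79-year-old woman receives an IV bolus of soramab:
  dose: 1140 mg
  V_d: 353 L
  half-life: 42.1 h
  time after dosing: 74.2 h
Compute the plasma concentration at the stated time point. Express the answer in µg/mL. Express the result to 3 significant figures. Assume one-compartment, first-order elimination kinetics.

C₀ = Dose / Vd = 1140 / 353 = 3.229 mg/L
k = ln2 / t½ = 0.693147 / 42.1 = 0.01646 h⁻¹
C = C₀ · e^(−k·t) = 3.229 × e^(−0.01646 × 74.2)
  = 3.229 × 0.2948 = 0.9519 mg/L
(0.9519 mg/L = 0.9519 µg/mL)

0.952 µg/mL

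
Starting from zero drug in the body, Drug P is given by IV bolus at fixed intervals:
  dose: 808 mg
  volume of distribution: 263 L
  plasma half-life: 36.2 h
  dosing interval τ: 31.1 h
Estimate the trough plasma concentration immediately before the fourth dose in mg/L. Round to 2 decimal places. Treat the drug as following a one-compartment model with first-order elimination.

C₀ per dose = Dose / Vd = 808 / 263 = 3.072 mg/L
k = ln2 / t½ = 0.693147 / 36.2 = 0.01915 h⁻¹
Fraction remaining after one interval: r = e^(−kτ) = e^(−0.01915 × 31.1) = 0.5513
Before dose 4, 3 doses have been given (aged 1τ, 2τ, 3τ).
C_trough = C₀ × (r + r² + … + r^3) = C₀ × r(1−r^3)/(1−r)
        = 3.072 × 0.5513 × (1 − 0.1676) / (1 − 0.5513) = 3.142 mg/L

3.14 mg/L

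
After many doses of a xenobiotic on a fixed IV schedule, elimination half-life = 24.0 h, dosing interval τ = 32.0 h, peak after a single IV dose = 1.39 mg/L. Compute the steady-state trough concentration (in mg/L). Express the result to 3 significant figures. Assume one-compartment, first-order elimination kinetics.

k = ln2 / t½ = 0.693147 / 24.0 = 0.02888 h⁻¹
e^(−kτ) = e^(−0.02888 × 32.0) = 0.3969
Accumulation ratio R = 1 / (1 − e^(−kτ)) = 1 / (1 − 0.3969) = 1.658
Steady-state trough = C₀ × R × e^(−kτ) = 1.39 × 1.658 × 0.3969 = 0.9147 mg/L

0.915 mg/L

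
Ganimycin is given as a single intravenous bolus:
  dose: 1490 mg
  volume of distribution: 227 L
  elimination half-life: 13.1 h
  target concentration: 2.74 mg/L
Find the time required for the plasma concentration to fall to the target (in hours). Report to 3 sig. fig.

C₀ = Dose / Vd = 1490 / 227 = 6.564 mg/L
k = ln2 / t½ = 0.693147 / 13.1 = 0.05291 h⁻¹
t = ln(C₀ / C) / k = ln(6.564 / 2.74) / 0.05291
  = ln(2.396) / 0.05291 = 0.8738 / 0.05291 = 16.51 h

16.5 h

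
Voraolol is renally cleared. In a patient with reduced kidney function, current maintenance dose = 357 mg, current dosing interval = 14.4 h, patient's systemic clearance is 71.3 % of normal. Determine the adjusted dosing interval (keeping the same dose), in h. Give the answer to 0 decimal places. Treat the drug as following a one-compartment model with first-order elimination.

20 h

To keep the same average steady-state level, dosing rate must scale with clearance.
CL ratio = 71.3 / 100 = 0.7130
New interval (same dose) = 14.4 / 0.7130 = 20.20 h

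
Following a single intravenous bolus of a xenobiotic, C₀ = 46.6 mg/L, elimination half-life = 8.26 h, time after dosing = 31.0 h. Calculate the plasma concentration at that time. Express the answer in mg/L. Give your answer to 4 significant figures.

3.456 mg/L

k = ln2 / t½ = 0.693147 / 8.26 = 0.08392 h⁻¹
C = C₀ · e^(−k·t) = 46.60 × e^(−0.08392 × 31.0)
  = 46.60 × 0.07416 = 3.456 mg/L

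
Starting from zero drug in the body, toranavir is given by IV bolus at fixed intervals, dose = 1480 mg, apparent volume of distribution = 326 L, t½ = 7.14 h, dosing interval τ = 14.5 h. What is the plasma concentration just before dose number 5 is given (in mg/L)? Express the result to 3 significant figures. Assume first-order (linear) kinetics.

1.47 mg/L

C₀ per dose = Dose / Vd = 1480 / 326 = 4.540 mg/L
k = ln2 / t½ = 0.693147 / 7.14 = 0.09708 h⁻¹
Fraction remaining after one interval: r = e^(−kτ) = e^(−0.09708 × 14.5) = 0.2447
Before dose 5, 4 doses have been given (aged 1τ, 2τ, 3τ, 4τ).
C_trough = C₀ × (r + r² + … + r^4) = C₀ × r(1−r^4)/(1−r)
        = 4.540 × 0.2447 × (1 − 0.003585) / (1 − 0.2447) = 1.466 mg/L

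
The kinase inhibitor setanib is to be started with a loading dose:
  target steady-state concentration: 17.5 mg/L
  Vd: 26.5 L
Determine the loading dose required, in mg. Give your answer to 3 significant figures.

LD = Css × Vd = 17.5 × 26.5 = 463.8 mg

464 mg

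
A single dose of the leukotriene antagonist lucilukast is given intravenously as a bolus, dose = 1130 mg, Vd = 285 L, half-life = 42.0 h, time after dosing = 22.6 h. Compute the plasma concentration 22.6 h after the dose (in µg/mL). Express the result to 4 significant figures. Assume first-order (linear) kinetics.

C₀ = Dose / Vd = 1130 / 285 = 3.965 mg/L
k = ln2 / t½ = 0.693147 / 42.0 = 0.01650 h⁻¹
C = C₀ · e^(−k·t) = 3.965 × e^(−0.01650 × 22.6)
  = 3.965 × 0.6887 = 2.731 mg/L
(2.731 mg/L = 2.731 µg/mL)

2.731 µg/mL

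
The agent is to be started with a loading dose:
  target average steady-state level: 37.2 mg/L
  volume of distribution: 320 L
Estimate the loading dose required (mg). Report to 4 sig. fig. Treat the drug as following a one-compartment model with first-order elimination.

LD = Css × Vd = 37.2 × 320 = 11900 mg

11900 mg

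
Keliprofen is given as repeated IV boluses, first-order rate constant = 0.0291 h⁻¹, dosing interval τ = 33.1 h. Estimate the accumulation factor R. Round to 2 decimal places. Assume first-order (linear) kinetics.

1.62

e^(−kτ) = e^(−0.02910 × 33.1) = 0.3817
Accumulation ratio R = 1 / (1 − e^(−kτ)) = 1 / (1 − 0.3817) = 1.617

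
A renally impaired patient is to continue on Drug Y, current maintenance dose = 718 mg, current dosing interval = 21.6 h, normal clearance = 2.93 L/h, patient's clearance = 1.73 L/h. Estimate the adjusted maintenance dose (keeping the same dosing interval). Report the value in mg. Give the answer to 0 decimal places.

424 mg

To keep the same average steady-state level, dosing rate must scale with clearance.
CL ratio = 1.73 / 2.93 = 0.5904
New dose (same interval) = 718 × 0.5904 = 423.9 mg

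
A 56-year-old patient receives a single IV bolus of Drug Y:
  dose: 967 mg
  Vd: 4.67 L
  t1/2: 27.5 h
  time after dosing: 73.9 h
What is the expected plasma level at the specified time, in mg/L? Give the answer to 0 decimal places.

C₀ = Dose / Vd = 967.0 / 4.67 = 207.1 mg/L
k = ln2 / t½ = 0.693147 / 27.5 = 0.02521 h⁻¹
C = C₀ · e^(−k·t) = 207.1 × e^(−0.02521 × 73.9)
  = 207.1 × 0.1552 = 32.14 mg/L

32 mg/L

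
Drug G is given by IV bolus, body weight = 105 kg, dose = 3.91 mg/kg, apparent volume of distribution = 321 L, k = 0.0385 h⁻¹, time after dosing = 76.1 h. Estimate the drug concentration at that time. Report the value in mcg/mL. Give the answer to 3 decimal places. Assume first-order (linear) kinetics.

0.068 mcg/mL

Total dose = 3.91 × 105 = 410.6 mg
C₀ = Dose / Vd = 410.6 / 321 = 1.279 mg/L
C = C₀ · e^(−k·t) = 1.279 × e^(−0.03850 × 76.1)
  = 1.279 × 0.05341 = 0.06831 mg/L
(0.06831 mg/L = 0.06831 mcg/mL)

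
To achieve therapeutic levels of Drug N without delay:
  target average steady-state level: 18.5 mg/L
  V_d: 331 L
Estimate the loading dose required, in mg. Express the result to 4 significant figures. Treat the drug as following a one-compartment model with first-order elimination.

6124 mg

LD = Css × Vd = 18.5 × 331 = 6124 mg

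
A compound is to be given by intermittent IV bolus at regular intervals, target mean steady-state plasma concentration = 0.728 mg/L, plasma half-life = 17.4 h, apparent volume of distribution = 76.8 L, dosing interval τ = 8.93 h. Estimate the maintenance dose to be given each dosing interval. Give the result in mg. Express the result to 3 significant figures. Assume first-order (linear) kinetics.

k = ln2 / t½ = 0.693147 / 17.4 = 0.03984 h⁻¹
CL = k × Vd = 0.03984 × 76.8 = 3.060 L/h
At steady state, Dose/τ = Css × CL.
Dose = Css × CL × τ = 0.728 × 3.060 × 8.93 = 19.89 mg

19.9 mg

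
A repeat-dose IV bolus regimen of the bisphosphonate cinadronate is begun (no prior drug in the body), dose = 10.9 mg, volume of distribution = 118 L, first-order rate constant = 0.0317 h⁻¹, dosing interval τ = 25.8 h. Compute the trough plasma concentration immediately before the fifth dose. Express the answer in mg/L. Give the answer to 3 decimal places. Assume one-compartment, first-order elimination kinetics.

C₀ per dose = Dose / Vd = 10.9 / 118 = 0.09237 mg/L
Fraction remaining after one interval: r = e^(−kτ) = e^(−0.03170 × 25.8) = 0.4414
Before dose 5, 4 doses have been given (aged 1τ, 2τ, 3τ, 4τ).
C_trough = C₀ × (r + r² + … + r^4) = C₀ × r(1−r^4)/(1−r)
        = 0.09237 × 0.4414 × (1 − 0.03796) / (1 − 0.4414) = 0.07022 mg/L

0.070 mg/L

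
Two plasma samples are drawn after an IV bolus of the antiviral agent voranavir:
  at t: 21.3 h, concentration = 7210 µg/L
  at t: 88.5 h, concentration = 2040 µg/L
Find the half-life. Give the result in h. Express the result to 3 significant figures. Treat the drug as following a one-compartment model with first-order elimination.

k = ln(C₁/C₂) / (t₂ − t₁) = ln(7210/2040) / (88.5 − 21.3)
  = 1.263 / 67.20 = 0.01879 h⁻¹
t½ = ln2 / k = 0.693147 / 0.01879 = 36.89 h

36.9 h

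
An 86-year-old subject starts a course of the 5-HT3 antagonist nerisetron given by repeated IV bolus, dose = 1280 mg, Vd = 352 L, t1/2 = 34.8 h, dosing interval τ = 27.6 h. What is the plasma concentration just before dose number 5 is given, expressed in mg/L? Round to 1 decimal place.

4.4 mg/L

C₀ per dose = Dose / Vd = 1280 / 352 = 3.636 mg/L
k = ln2 / t½ = 0.693147 / 34.8 = 0.01992 h⁻¹
Fraction remaining after one interval: r = e^(−kτ) = e^(−0.01992 × 27.6) = 0.5771
Before dose 5, 4 doses have been given (aged 1τ, 2τ, 3τ, 4τ).
C_trough = C₀ × (r + r² + … + r^4) = C₀ × r(1−r^4)/(1−r)
        = 3.636 × 0.5771 × (1 − 0.1109) / (1 − 0.5771) = 4.412 mg/L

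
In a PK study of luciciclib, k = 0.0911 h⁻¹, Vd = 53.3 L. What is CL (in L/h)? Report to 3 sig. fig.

4.86 L/h

CL = k × Vd = 0.0911 × 53.3 = 4.856 L/h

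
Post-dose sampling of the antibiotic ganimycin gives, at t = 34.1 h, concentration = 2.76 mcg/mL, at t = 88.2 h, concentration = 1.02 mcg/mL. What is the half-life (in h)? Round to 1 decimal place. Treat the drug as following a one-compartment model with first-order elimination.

37.7 h

k = ln(C₁/C₂) / (t₂ − t₁) = ln(2.76/1.02) / (88.2 − 34.1)
  = 0.9954 / 54.10 = 0.01840 h⁻¹
t½ = ln2 / k = 0.693147 / 0.01840 = 37.67 h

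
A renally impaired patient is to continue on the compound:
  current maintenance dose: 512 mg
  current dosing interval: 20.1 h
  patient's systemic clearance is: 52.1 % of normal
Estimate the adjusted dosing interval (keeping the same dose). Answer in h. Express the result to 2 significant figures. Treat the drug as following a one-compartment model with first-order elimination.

39 h

To keep the same average steady-state level, dosing rate must scale with clearance.
CL ratio = 52.1 / 100 = 0.5210
New interval (same dose) = 20.1 / 0.5210 = 38.58 h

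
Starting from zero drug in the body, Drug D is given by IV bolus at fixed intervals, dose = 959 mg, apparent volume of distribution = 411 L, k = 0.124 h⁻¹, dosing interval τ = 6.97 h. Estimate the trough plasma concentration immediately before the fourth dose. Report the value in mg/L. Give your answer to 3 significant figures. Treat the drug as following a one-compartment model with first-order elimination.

C₀ per dose = Dose / Vd = 959 / 411 = 2.333 mg/L
Fraction remaining after one interval: r = e^(−kτ) = e^(−0.1240 × 6.97) = 0.4214
Before dose 4, 3 doses have been given (aged 1τ, 2τ, 3τ).
C_trough = C₀ × (r + r² + … + r^3) = C₀ × r(1−r^3)/(1−r)
        = 2.333 × 0.4214 × (1 − 0.07483) / (1 − 0.4214) = 1.572 mg/L

1.57 mg/L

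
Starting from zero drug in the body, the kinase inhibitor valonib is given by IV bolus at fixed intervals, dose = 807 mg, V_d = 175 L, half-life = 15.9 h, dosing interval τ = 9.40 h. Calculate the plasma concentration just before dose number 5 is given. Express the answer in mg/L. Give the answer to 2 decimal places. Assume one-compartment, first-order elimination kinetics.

C₀ per dose = Dose / Vd = 807 / 175 = 4.611 mg/L
k = ln2 / t½ = 0.693147 / 15.9 = 0.04359 h⁻¹
Fraction remaining after one interval: r = e^(−kτ) = e^(−0.04359 × 9.40) = 0.6638
Before dose 5, 4 doses have been given (aged 1τ, 2τ, 3τ, 4τ).
C_trough = C₀ × (r + r² + … + r^4) = C₀ × r(1−r^4)/(1−r)
        = 4.611 × 0.6638 × (1 − 0.1942) / (1 − 0.6638) = 7.336 mg/L

7.34 mg/L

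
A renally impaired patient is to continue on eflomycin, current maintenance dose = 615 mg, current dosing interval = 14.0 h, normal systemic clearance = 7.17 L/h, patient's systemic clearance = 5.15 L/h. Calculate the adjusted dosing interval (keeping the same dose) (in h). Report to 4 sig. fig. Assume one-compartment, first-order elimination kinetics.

To keep the same average steady-state level, dosing rate must scale with clearance.
CL ratio = 5.15 / 7.17 = 0.7183
New interval (same dose) = 14.0 / 0.7183 = 19.49 h

19.49 h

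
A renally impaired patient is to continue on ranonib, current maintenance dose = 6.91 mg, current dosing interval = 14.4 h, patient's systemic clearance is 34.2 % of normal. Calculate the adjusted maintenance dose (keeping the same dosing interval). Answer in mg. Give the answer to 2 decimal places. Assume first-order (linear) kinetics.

To keep the same average steady-state level, dosing rate must scale with clearance.
CL ratio = 34.2 / 100 = 0.3420
New dose (same interval) = 6.91 × 0.3420 = 2.363 mg

2.36 mg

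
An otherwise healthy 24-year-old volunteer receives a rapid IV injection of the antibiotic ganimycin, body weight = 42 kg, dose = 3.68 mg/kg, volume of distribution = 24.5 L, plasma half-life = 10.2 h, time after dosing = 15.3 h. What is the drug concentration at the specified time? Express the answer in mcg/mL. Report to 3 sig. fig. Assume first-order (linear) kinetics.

Total dose = 3.68 × 42 = 154.6 mg
C₀ = Dose / Vd = 154.6 / 24.5 = 6.310 mg/L
k = ln2 / t½ = 0.693147 / 10.2 = 0.06796 h⁻¹
C = C₀ · e^(−k·t) = 6.310 × e^(−0.06796 × 15.3)
  = 6.310 × 0.3535 = 2.231 mg/L
(2.231 mg/L = 2.231 mcg/mL)

2.23 mcg/mL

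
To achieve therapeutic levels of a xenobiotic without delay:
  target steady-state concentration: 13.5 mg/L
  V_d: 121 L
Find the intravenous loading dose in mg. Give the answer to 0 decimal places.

1634 mg

LD = Css × Vd = 13.5 × 121 = 1634 mg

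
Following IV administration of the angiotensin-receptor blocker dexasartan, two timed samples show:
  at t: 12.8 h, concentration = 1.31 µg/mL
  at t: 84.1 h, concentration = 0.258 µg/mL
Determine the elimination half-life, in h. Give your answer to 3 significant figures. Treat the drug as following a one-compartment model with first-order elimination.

k = ln(C₁/C₂) / (t₂ − t₁) = ln(1.31/0.258) / (84.1 − 12.8)
  = 1.625 / 71.30 = 0.02279 h⁻¹
t½ = ln2 / k = 0.693147 / 0.02279 = 30.41 h

30.4 h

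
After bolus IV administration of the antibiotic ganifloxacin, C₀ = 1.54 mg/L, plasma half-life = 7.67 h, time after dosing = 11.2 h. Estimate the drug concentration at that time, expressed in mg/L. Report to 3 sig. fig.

k = ln2 / t½ = 0.693147 / 7.67 = 0.09037 h⁻¹
C = C₀ · e^(−k·t) = 1.540 × e^(−0.09037 × 11.2)
  = 1.540 × 0.3634 = 0.5596 mg/L

0.560 mg/L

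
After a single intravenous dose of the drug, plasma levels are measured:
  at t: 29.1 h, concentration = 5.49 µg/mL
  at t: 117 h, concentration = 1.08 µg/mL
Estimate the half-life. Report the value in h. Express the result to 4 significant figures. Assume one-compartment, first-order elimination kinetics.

k = ln(C₁/C₂) / (t₂ − t₁) = ln(5.49/1.08) / (117 − 29.1)
  = 1.626 / 87.90 = 0.01850 h⁻¹
t½ = ln2 / k = 0.693147 / 0.01850 = 37.47 h

37.47 h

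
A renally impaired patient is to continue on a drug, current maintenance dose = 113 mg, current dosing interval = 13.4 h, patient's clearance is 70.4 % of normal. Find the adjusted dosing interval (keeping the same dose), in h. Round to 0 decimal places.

To keep the same average steady-state level, dosing rate must scale with clearance.
CL ratio = 70.4 / 100 = 0.7040
New interval (same dose) = 13.4 / 0.7040 = 19.03 h

19 h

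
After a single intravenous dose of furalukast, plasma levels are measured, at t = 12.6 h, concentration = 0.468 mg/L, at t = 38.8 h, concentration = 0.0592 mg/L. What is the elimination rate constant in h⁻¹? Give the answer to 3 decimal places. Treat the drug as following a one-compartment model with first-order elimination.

0.079 h⁻¹

k = ln(C₁/C₂) / (t₂ − t₁) = ln(0.468/0.0592) / (38.8 − 12.6)
  = 2.068 / 26.20 = 0.07893 h⁻¹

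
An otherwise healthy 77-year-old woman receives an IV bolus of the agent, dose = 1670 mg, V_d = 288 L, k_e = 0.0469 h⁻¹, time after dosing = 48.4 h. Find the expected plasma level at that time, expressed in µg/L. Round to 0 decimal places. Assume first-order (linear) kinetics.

599 µg/L

C₀ = Dose / Vd = 1670 / 288 = 5.799 mg/L
C = C₀ · e^(−k·t) = 5.799 × e^(−0.04690 × 48.4)
  = 5.799 × 0.1033 = 0.5990 mg/L
Convert: 0.5990 mg/L × 1000 = 599.0 µg/L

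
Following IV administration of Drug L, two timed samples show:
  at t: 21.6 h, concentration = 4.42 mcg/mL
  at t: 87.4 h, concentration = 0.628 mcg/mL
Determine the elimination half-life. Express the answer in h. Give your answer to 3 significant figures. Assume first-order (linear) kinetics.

23.4 h

k = ln(C₁/C₂) / (t₂ − t₁) = ln(4.42/0.628) / (87.4 − 21.6)
  = 1.951 / 65.80 = 0.02965 h⁻¹
t½ = ln2 / k = 0.693147 / 0.02965 = 23.38 h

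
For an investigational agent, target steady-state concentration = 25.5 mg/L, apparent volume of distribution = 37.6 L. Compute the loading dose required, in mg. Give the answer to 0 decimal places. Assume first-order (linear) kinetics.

LD = Css × Vd = 25.5 × 37.6 = 958.8 mg

959 mg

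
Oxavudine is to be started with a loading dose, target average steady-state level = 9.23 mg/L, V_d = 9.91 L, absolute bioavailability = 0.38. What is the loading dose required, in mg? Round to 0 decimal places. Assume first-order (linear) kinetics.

241 mg

LD = Css × Vd / F = 9.23 × 9.91 / 0.38 = 240.7 mg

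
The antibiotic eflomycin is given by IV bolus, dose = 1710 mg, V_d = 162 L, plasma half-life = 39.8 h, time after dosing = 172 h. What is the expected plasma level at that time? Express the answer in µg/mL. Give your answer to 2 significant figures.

C₀ = Dose / Vd = 1710 / 162 = 10.56 mg/L
k = ln2 / t½ = 0.693147 / 39.8 = 0.01742 h⁻¹
C = C₀ · e^(−k·t) = 10.56 × e^(−0.01742 × 172)
  = 10.56 × 0.04997 = 0.5277 mg/L
(0.5277 mg/L = 0.5277 µg/mL)

0.53 µg/mL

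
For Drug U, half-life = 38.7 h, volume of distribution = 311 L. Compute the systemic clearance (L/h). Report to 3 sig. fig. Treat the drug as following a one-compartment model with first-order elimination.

k = ln2 / t½ = 0.693147 / 38.7 = 0.01791 h⁻¹
CL = k × Vd = 0.01791 × 311 = 5.570 L/h

5.57 L/h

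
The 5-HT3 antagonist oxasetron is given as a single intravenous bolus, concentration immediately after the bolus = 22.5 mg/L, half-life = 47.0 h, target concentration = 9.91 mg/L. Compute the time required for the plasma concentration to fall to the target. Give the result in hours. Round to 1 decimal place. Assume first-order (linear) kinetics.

55.6 h

k = ln2 / t½ = 0.693147 / 47.0 = 0.01475 h⁻¹
t = ln(C₀ / C) / k = ln(22.50 / 9.91) / 0.01475
  = ln(2.270) / 0.01475 = 0.8198 / 0.01475 = 55.58 h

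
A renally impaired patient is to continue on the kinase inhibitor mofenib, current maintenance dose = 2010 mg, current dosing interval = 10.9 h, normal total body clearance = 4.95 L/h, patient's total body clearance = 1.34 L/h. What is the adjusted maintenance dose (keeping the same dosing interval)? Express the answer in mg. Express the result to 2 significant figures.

To keep the same average steady-state level, dosing rate must scale with clearance.
CL ratio = 1.34 / 4.95 = 0.2707
New dose (same interval) = 2010 × 0.2707 = 544.1 mg

540 mg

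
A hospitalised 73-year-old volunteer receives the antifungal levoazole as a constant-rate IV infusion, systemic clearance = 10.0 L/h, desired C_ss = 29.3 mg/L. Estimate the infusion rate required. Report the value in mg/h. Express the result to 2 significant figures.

At steady state, infusion rate R₀ = Css × CL = 29.3 × 10.00 = 293.0 mg/h

290 mg/h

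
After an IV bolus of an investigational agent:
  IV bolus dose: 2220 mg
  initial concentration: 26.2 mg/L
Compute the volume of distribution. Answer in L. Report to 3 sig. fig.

84.7 L

Vd = Dose / C₀ = 2220 / 26.2 = 84.73 L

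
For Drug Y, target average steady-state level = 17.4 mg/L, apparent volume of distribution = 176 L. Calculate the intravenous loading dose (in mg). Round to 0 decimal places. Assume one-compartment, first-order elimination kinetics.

LD = Css × Vd = 17.4 × 176 = 3062 mg

3062 mg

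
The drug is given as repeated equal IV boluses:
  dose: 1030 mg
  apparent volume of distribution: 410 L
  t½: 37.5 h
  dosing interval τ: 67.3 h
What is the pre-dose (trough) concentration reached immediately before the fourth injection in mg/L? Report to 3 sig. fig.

0.993 mg/L

C₀ per dose = Dose / Vd = 1030 / 410 = 2.512 mg/L
k = ln2 / t½ = 0.693147 / 37.5 = 0.01848 h⁻¹
Fraction remaining after one interval: r = e^(−kτ) = e^(−0.01848 × 67.3) = 0.2883
Before dose 4, 3 doses have been given (aged 1τ, 2τ, 3τ).
C_trough = C₀ × (r + r² + … + r^3) = C₀ × r(1−r^3)/(1−r)
        = 2.512 × 0.2883 × (1 − 0.02396) / (1 − 0.2883) = 0.9932 mg/L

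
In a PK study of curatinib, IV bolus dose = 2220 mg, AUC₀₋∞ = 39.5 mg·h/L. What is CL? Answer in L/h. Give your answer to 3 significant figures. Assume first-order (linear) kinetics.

CL = Dose / AUC = 2220 / 39.5 = 56.20 L/h

56.2 L/h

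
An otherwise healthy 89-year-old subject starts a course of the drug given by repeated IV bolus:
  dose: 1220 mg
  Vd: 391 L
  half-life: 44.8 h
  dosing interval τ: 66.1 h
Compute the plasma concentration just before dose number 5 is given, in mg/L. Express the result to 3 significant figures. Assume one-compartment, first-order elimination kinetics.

1.72 mg/L

C₀ per dose = Dose / Vd = 1220 / 391 = 3.120 mg/L
k = ln2 / t½ = 0.693147 / 44.8 = 0.01547 h⁻¹
Fraction remaining after one interval: r = e^(−kτ) = e^(−0.01547 × 66.1) = 0.3597
Before dose 5, 4 doses have been given (aged 1τ, 2τ, 3τ, 4τ).
C_trough = C₀ × (r + r² + … + r^4) = C₀ × r(1−r^4)/(1−r)
        = 3.120 × 0.3597 × (1 − 0.01674) / (1 − 0.3597) = 1.723 mg/L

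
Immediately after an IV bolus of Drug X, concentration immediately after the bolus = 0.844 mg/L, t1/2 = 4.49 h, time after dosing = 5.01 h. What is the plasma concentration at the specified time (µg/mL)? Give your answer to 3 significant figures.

k = ln2 / t½ = 0.693147 / 4.49 = 0.1544 h⁻¹
C = C₀ · e^(−k·t) = 0.8440 × e^(−0.1544 × 5.01)
  = 0.8440 × 0.4614 = 0.3894 mg/L
(0.3894 mg/L = 0.3894 µg/mL)

0.389 µg/mL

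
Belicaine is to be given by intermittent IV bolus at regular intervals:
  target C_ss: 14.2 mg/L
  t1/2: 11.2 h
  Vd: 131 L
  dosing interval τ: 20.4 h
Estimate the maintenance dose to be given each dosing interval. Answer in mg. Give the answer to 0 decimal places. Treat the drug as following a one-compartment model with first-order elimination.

k = ln2 / t½ = 0.693147 / 11.2 = 0.06189 h⁻¹
CL = k × Vd = 0.06189 × 131 = 8.108 L/h
At steady state, Dose/τ = Css × CL.
Dose = Css × CL × τ = 14.2 × 8.108 × 20.4 = 2349 mg

2349 mg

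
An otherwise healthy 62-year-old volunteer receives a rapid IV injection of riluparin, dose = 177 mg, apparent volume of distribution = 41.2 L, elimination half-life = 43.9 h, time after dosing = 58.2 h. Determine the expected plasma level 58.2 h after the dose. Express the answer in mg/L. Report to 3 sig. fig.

1.71 mg/L

C₀ = Dose / Vd = 177.0 / 41.2 = 4.296 mg/L
k = ln2 / t½ = 0.693147 / 43.9 = 0.01579 h⁻¹
C = C₀ · e^(−k·t) = 4.296 × e^(−0.01579 × 58.2)
  = 4.296 × 0.3989 = 1.714 mg/L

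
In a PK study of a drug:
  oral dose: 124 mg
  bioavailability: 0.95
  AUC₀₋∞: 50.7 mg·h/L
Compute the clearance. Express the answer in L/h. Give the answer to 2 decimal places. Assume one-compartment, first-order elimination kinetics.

2.32 L/h

CL = F·Dose / AUC = 0.95 × 124 / 50.7 = 2.323 L/h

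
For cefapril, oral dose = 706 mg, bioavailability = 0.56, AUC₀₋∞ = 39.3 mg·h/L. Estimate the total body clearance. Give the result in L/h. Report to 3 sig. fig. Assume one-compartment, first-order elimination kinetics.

CL = F·Dose / AUC = 0.56 × 706 / 39.3 = 10.06 L/h

10.1 L/h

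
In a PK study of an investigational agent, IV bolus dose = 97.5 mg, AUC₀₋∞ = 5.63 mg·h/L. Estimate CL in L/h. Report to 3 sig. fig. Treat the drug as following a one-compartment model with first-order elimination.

CL = Dose / AUC = 97.5 / 5.63 = 17.32 L/h

17.3 L/h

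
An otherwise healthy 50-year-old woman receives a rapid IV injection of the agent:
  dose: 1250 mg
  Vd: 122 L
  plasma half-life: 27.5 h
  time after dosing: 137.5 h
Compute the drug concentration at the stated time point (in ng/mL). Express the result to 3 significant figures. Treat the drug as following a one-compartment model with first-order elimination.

C₀ = Dose / Vd = 1250 / 122 = 10.25 mg/L
k = ln2 / t½ = 0.693147 / 27.5 = 0.02521 h⁻¹
t / t½ = 137.5 / 27.5 = 5 half-lives
C = C₀ × (1/2)^5 = 10.25 × 0.03125 = 0.3203 mg/L
Convert: 0.3203 mg/L × 1000 = 320.3 ng/mL

320 ng/mL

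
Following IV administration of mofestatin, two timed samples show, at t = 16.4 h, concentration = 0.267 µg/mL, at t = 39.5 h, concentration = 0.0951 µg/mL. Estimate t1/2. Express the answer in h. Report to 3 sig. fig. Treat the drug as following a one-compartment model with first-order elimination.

k = ln(C₁/C₂) / (t₂ − t₁) = ln(0.267/0.0951) / (39.5 − 16.4)
  = 1.032 / 23.10 = 0.04468 h⁻¹
t½ = ln2 / k = 0.693147 / 0.04468 = 15.51 h

15.5 h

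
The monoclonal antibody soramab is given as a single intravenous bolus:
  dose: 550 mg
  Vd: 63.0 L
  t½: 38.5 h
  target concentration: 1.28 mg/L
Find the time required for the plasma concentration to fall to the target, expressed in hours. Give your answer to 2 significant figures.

110 h

C₀ = Dose / Vd = 550.0 / 63.0 = 8.730 mg/L
k = ln2 / t½ = 0.693147 / 38.5 = 0.01800 h⁻¹
t = ln(C₀ / C) / k = ln(8.730 / 1.28) / 0.01800
  = ln(6.820) / 0.01800 = 1.920 / 0.01800 = 106.7 h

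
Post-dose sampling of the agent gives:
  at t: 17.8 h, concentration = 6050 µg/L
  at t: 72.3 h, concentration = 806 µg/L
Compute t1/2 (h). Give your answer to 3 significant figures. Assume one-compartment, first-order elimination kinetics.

18.7 h

k = ln(C₁/C₂) / (t₂ − t₁) = ln(6050/806) / (72.3 − 17.8)
  = 2.016 / 54.50 = 0.03699 h⁻¹
t½ = ln2 / k = 0.693147 / 0.03699 = 18.74 h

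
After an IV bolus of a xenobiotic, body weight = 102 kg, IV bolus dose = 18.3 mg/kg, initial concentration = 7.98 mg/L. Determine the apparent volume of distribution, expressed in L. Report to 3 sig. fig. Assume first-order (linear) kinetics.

Dose = 18.3 × 102 = 1867 mg
Vd = Dose / C₀ = 1867 / 7.98 = 234.0 L

234 L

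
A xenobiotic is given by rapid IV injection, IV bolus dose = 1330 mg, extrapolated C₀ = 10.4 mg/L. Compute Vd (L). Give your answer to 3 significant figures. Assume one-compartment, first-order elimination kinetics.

Vd = Dose / C₀ = 1330 / 10.4 = 127.9 L

128 L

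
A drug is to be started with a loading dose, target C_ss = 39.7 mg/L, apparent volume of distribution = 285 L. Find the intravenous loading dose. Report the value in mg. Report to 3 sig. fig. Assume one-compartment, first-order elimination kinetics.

11300 mg

LD = Css × Vd = 39.7 × 285 = 11310 mg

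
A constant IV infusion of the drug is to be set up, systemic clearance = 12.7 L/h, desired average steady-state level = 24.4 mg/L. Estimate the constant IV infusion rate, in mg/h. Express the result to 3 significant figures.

310 mg/h

At steady state, infusion rate R₀ = Css × CL = 24.4 × 12.70 = 309.9 mg/h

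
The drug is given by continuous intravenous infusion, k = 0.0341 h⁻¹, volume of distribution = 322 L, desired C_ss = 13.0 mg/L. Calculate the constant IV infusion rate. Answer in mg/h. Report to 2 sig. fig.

CL = k × Vd = 0.03410 × 322 = 10.98 L/h
At steady state, infusion rate R₀ = Css × CL = 13.0 × 10.98 = 142.7 mg/h

140 mg/h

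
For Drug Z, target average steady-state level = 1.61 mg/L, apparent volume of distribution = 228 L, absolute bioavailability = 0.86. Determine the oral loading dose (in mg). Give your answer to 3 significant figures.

427 mg

LD = Css × Vd / F = 1.61 × 228 / 0.86 = 426.8 mg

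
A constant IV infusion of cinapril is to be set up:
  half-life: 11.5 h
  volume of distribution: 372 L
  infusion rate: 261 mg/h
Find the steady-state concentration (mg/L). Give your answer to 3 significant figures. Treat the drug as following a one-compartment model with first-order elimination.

k = ln2 / t½ = 0.693147 / 11.5 = 0.06027 h⁻¹
CL = k × Vd = 0.06027 × 372 = 22.42 L/h
At steady state Css = R₀ / CL = 261 / 22.42 = 11.64 mg/L

11.6 mg/L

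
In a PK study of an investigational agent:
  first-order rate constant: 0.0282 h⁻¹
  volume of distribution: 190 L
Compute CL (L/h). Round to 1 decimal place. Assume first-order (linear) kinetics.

CL = k × Vd = 0.0282 × 190 = 5.358 L/h

5.4 L/h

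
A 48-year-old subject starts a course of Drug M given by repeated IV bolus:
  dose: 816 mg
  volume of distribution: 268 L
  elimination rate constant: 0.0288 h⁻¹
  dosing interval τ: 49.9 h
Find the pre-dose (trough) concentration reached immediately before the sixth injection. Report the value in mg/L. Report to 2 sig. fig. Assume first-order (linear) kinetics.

0.95 mg/L

C₀ per dose = Dose / Vd = 816 / 268 = 3.045 mg/L
Fraction remaining after one interval: r = e^(−kτ) = e^(−0.02880 × 49.9) = 0.2376
Before dose 6, 5 doses have been given (aged 1τ, 2τ, 3τ, 4τ, 5τ).
C_trough = C₀ × (r + r² + … + r^5) = C₀ × r(1−r^5)/(1−r)
        = 3.045 × 0.2376 × (1 − 0.0007572) / (1 − 0.2376) = 0.9482 mg/L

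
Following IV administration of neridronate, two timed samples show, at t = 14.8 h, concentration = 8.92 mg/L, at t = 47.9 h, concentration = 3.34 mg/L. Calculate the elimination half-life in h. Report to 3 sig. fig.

k = ln(C₁/C₂) / (t₂ − t₁) = ln(8.92/3.34) / (47.9 − 14.8)
  = 0.9823 / 33.10 = 0.02968 h⁻¹
t½ = ln2 / k = 0.693147 / 0.02968 = 23.35 h

23.4 h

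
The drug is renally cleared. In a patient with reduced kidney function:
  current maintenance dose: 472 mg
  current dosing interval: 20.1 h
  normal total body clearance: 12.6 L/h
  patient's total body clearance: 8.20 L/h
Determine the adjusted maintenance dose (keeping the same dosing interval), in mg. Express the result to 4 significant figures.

307.2 mg

To keep the same average steady-state level, dosing rate must scale with clearance.
CL ratio = 8.20 / 12.6 = 0.6508
New dose (same interval) = 472 × 0.6508 = 307.2 mg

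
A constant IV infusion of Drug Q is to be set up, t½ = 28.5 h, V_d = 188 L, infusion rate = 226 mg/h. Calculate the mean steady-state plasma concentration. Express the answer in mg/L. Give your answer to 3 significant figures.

49.4 mg/L

k = ln2 / t½ = 0.693147 / 28.5 = 0.02432 h⁻¹
CL = k × Vd = 0.02432 × 188 = 4.572 L/h
At steady state Css = R₀ / CL = 226 / 4.572 = 49.43 mg/L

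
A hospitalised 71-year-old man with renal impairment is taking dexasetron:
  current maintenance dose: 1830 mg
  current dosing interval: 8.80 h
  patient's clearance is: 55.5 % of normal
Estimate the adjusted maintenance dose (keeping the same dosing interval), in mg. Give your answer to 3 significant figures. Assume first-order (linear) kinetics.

To keep the same average steady-state level, dosing rate must scale with clearance.
CL ratio = 55.5 / 100 = 0.5550
New dose (same interval) = 1830 × 0.5550 = 1016 mg

1020 mg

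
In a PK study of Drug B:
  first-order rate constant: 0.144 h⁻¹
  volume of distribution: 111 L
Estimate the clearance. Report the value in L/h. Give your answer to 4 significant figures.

CL = k × Vd = 0.144 × 111 = 15.98 L/h

15.98 L/h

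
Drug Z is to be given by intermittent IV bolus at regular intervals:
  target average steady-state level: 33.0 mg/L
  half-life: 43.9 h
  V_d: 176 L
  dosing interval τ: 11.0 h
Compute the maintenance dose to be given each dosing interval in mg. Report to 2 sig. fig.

1000 mg

k = ln2 / t½ = 0.693147 / 43.9 = 0.01579 h⁻¹
CL = k × Vd = 0.01579 × 176 = 2.779 L/h
At steady state, Dose/τ = Css × CL.
Dose = Css × CL × τ = 33.0 × 2.779 × 11.0 = 1009 mg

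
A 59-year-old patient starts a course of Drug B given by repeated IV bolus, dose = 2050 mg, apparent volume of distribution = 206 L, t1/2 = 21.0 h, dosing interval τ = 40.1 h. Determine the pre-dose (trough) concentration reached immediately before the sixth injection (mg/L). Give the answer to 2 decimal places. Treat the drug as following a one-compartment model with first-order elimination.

3.60 mg/L

C₀ per dose = Dose / Vd = 2050 / 206 = 9.951 mg/L
k = ln2 / t½ = 0.693147 / 21.0 = 0.03301 h⁻¹
Fraction remaining after one interval: r = e^(−kτ) = e^(−0.03301 × 40.1) = 0.2661
Before dose 6, 5 doses have been given (aged 1τ, 2τ, 3τ, 4τ, 5τ).
C_trough = C₀ × (r + r² + … + r^5) = C₀ × r(1−r^5)/(1−r)
        = 9.951 × 0.2661 × (1 − 0.001334) / (1 − 0.2661) = 3.603 mg/L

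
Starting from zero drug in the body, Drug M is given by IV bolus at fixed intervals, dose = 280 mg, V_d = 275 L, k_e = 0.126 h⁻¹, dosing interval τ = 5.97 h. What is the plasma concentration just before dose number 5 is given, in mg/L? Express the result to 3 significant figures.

0.863 mg/L

C₀ per dose = Dose / Vd = 280 / 275 = 1.018 mg/L
Fraction remaining after one interval: r = e^(−kτ) = e^(−0.1260 × 5.97) = 0.4713
Before dose 5, 4 doses have been given (aged 1τ, 2τ, 3τ, 4τ).
C_trough = C₀ × (r + r² + … + r^4) = C₀ × r(1−r^4)/(1−r)
        = 1.018 × 0.4713 × (1 − 0.04934) / (1 − 0.4713) = 0.8627 mg/L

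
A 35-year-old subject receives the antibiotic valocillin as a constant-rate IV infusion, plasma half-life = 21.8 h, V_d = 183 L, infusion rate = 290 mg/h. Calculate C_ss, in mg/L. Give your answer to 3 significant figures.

49.8 mg/L

k = ln2 / t½ = 0.693147 / 21.8 = 0.03180 h⁻¹
CL = k × Vd = 0.03180 × 183 = 5.819 L/h
At steady state Css = R₀ / CL = 290 / 5.819 = 49.84 mg/L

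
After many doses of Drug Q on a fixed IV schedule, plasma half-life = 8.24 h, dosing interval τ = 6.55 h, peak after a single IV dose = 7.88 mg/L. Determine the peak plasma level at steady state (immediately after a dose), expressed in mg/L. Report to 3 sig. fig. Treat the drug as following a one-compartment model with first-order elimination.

18.6 mg/L

k = ln2 / t½ = 0.693147 / 8.24 = 0.08412 h⁻¹
e^(−kτ) = e^(−0.08412 × 6.55) = 0.5764
Accumulation ratio R = 1 / (1 − e^(−kτ)) = 1 / (1 − 0.5764) = 2.361
Steady-state peak = C₀ × R = 7.88 × 2.361 = 18.60 mg/L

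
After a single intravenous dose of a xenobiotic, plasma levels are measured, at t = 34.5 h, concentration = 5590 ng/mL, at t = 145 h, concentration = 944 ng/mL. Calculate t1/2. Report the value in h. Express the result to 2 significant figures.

k = ln(C₁/C₂) / (t₂ − t₁) = ln(5590/944) / (145 − 34.5)
  = 1.779 / 110.5 = 0.01610 h⁻¹
t½ = ln2 / k = 0.693147 / 0.01610 = 43.05 h

43 h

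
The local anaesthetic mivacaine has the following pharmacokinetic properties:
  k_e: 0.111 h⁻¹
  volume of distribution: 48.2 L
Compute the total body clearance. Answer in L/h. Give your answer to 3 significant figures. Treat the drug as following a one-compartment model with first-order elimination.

5.35 L/h

CL = k × Vd = 0.111 × 48.2 = 5.350 L/h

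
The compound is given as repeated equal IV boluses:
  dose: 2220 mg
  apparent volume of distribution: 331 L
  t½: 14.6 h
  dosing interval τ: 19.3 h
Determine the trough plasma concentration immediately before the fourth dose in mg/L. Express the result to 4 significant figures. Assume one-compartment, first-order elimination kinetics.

C₀ per dose = Dose / Vd = 2220 / 331 = 6.707 mg/L
k = ln2 / t½ = 0.693147 / 14.6 = 0.04748 h⁻¹
Fraction remaining after one interval: r = e^(−kτ) = e^(−0.04748 × 19.3) = 0.4000
Before dose 4, 3 doses have been given (aged 1τ, 2τ, 3τ).
C_trough = C₀ × (r + r² + … + r^3) = C₀ × r(1−r^3)/(1−r)
        = 6.707 × 0.4000 × (1 − 0.06400) / (1 − 0.4000) = 4.185 mg/L

4.185 mg/L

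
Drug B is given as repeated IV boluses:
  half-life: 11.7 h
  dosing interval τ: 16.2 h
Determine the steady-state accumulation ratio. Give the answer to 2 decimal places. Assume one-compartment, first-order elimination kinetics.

k = ln2 / t½ = 0.693147 / 11.7 = 0.05924 h⁻¹
e^(−kτ) = e^(−0.05924 × 16.2) = 0.3830
Accumulation ratio R = 1 / (1 − e^(−kτ)) = 1 / (1 − 0.3830) = 1.621

1.62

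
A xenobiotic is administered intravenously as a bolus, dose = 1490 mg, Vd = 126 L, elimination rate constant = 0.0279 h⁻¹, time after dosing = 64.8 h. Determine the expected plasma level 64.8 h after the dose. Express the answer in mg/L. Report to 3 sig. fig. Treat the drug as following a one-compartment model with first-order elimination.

C₀ = Dose / Vd = 1490 / 126 = 11.83 mg/L
C = C₀ · e^(−k·t) = 11.83 × e^(−0.02790 × 64.8)
  = 11.83 × 0.1640 = 1.940 mg/L

1.94 mg/L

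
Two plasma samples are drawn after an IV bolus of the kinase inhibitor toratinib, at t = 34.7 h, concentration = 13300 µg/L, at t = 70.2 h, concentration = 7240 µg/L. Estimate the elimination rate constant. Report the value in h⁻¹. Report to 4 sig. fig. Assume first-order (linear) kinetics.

k = ln(C₁/C₂) / (t₂ − t₁) = ln(13300/7240) / (70.2 − 34.7)
  = 0.6081 / 35.50 = 0.01713 h⁻¹

0.01713 h⁻¹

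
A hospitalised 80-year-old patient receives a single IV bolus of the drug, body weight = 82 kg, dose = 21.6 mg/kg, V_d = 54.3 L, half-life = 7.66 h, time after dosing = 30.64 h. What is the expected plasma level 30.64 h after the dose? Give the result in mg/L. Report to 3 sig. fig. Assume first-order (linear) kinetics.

2.04 mg/L

Total dose = 21.6 × 82 = 1771 mg
C₀ = Dose / Vd = 1771 / 54.3 = 32.62 mg/L
k = ln2 / t½ = 0.693147 / 7.66 = 0.09049 h⁻¹
t / t½ = 30.64 / 7.66 = 4 half-lives
C = C₀ × (1/2)^4 = 32.62 × 0.06250 = 2.039 mg/L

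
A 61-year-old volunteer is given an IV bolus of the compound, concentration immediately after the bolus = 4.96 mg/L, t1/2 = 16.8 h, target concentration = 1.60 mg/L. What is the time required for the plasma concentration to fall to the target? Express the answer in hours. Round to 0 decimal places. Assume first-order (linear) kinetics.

27 h

k = ln2 / t½ = 0.693147 / 16.8 = 0.04126 h⁻¹
t = ln(C₀ / C) / k = ln(4.960 / 1.60) / 0.04126
  = ln(3.100) / 0.04126 = 1.131 / 0.04126 = 27.41 h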